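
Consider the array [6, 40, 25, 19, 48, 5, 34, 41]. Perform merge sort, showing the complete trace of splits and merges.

Merge sort trace:

Split: [6, 40, 25, 19, 48, 5, 34, 41] -> [6, 40, 25, 19] and [48, 5, 34, 41]
  Split: [6, 40, 25, 19] -> [6, 40] and [25, 19]
    Split: [6, 40] -> [6] and [40]
    Merge: [6] + [40] -> [6, 40]
    Split: [25, 19] -> [25] and [19]
    Merge: [25] + [19] -> [19, 25]
  Merge: [6, 40] + [19, 25] -> [6, 19, 25, 40]
  Split: [48, 5, 34, 41] -> [48, 5] and [34, 41]
    Split: [48, 5] -> [48] and [5]
    Merge: [48] + [5] -> [5, 48]
    Split: [34, 41] -> [34] and [41]
    Merge: [34] + [41] -> [34, 41]
  Merge: [5, 48] + [34, 41] -> [5, 34, 41, 48]
Merge: [6, 19, 25, 40] + [5, 34, 41, 48] -> [5, 6, 19, 25, 34, 40, 41, 48]

Final sorted array: [5, 6, 19, 25, 34, 40, 41, 48]

The merge sort proceeds by recursively splitting the array and merging sorted halves.
After all merges, the sorted array is [5, 6, 19, 25, 34, 40, 41, 48].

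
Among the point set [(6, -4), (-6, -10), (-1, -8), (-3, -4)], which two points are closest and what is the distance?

Computing all pairwise distances among 4 points:

d((6, -4), (-6, -10)) = 13.4164
d((6, -4), (-1, -8)) = 8.0623
d((6, -4), (-3, -4)) = 9.0
d((-6, -10), (-1, -8)) = 5.3852
d((-6, -10), (-3, -4)) = 6.7082
d((-1, -8), (-3, -4)) = 4.4721 <-- minimum

Closest pair: (-1, -8) and (-3, -4) with distance 4.4721

The closest pair is (-1, -8) and (-3, -4) with Euclidean distance 4.4721. For 4 points, brute-force pairwise comparison is shown above. For large n, the divide-and-conquer algorithm (sort by x, recurse on halves, check the dividing strip) achieves O(n log n).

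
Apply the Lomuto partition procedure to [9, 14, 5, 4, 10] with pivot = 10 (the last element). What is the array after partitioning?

Lomuto partition with pivot = 10:

Initial array: [9, 14, 5, 4, 10]

arr[0]=9 <= 10: swap with position 0, array becomes [9, 14, 5, 4, 10]
arr[1]=14 > 10: no swap
arr[2]=5 <= 10: swap with position 1, array becomes [9, 5, 14, 4, 10]
arr[3]=4 <= 10: swap with position 2, array becomes [9, 5, 4, 14, 10]

Place pivot at position 3: [9, 5, 4, 10, 14]
Pivot position: 3

After partitioning with pivot 10, the array becomes [9, 5, 4, 10, 14]. The pivot is placed at index 3. All elements to the left of the pivot are <= 10, and all elements to the right are > 10.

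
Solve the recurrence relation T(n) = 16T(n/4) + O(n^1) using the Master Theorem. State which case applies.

Master Theorem for T(n) = 16T(n/4) + O(n^1):

a = 16, b = 4, c = 1
log_b(a) = log_4(16) = 2.0000

Case 1: c = 1 < log_4(16) = 2.0000
T(n) = O(n^(log_4 16)) = O(n^2)

For T(n) = 16T(n/4) + O(n^1): log_4(16) = 2.0000. This is Case 1 of the Master Theorem (c < log_b(a), work dominated by leaves), giving O(n^2).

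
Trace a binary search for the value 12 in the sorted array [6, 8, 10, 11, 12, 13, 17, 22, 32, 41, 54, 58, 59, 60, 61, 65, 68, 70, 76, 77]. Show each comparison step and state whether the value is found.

Binary search for 12 in [6, 8, 10, 11, 12, 13, 17, 22, 32, 41, 54, 58, 59, 60, 61, 65, 68, 70, 76, 77]:

lo=0, hi=19, mid=9, arr[mid]=41 -> 41 > 12, search left half
lo=0, hi=8, mid=4, arr[mid]=12 -> Found target at index 4!

Binary search finds 12 at index 4 after 2 comparisons. The search repeatedly halves the search space by comparing with the middle element.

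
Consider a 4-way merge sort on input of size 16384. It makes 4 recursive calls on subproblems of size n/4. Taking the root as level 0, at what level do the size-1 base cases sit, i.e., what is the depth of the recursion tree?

For divide and conquer with division factor 4:

Problem sizes at each level:
Level 0: 16384
Level 1: 4096
Level 2: 1024
Level 3: 256
Level 4: 64
Level 5: 16
Level 6: 4
Level 7: 1

The root is level 0 and the size-1 base case is level 7 (the tree spans levels 0 through 7, i.e. 8 levels counting the root), so the depth is the number of divisions: log_4(16384) = 7

The recursion tree depth is log_4(16384) = 7. At each level, the problem size is divided by 4, so it takes 7 divisions to reduce to a base case of size 1. The algorithm makes 4 recursive calls at each level.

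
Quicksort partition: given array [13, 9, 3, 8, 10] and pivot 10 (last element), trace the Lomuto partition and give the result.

Lomuto partition with pivot = 10:

Initial array: [13, 9, 3, 8, 10]

arr[0]=13 > 10: no swap
arr[1]=9 <= 10: swap with position 0, array becomes [9, 13, 3, 8, 10]
arr[2]=3 <= 10: swap with position 1, array becomes [9, 3, 13, 8, 10]
arr[3]=8 <= 10: swap with position 2, array becomes [9, 3, 8, 13, 10]

Place pivot at position 3: [9, 3, 8, 10, 13]
Pivot position: 3

After partitioning with pivot 10, the array becomes [9, 3, 8, 10, 13]. The pivot is placed at index 3. All elements to the left of the pivot are <= 10, and all elements to the right are > 10.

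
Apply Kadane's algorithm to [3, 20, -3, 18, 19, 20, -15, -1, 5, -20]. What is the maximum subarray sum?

Using Kadane's algorithm on [3, 20, -3, 18, 19, 20, -15, -1, 5, -20]:

Scanning through the array:
Position 1 (value 20): max_ending_here = 23, max_so_far = 23
Position 2 (value -3): max_ending_here = 20, max_so_far = 23
Position 3 (value 18): max_ending_here = 38, max_so_far = 38
Position 4 (value 19): max_ending_here = 57, max_so_far = 57
Position 5 (value 20): max_ending_here = 77, max_so_far = 77
Position 6 (value -15): max_ending_here = 62, max_so_far = 77
Position 7 (value -1): max_ending_here = 61, max_so_far = 77
Position 8 (value 5): max_ending_here = 66, max_so_far = 77
Position 9 (value -20): max_ending_here = 46, max_so_far = 77

Maximum subarray: [3, 20, -3, 18, 19, 20]
Maximum sum: 77

The maximum subarray is [3, 20, -3, 18, 19, 20] with sum 77. This subarray runs from index 0 to index 5.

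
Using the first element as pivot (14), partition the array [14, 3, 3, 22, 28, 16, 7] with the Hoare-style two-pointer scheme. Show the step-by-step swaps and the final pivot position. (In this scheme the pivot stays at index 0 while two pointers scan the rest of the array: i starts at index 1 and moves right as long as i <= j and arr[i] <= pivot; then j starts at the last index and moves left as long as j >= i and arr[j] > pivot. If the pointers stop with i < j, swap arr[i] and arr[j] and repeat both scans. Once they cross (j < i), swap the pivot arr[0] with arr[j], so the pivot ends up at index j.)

Hoare-style two-pointer partition with pivot = 14:

Initial array: [14, 3, 3, 22, 28, 16, 7]

Pointers start at i = 1, j = 6.
i stops at index 3 (arr[3]=22 > 14), j stops at index 6 (arr[6]=7 <= 14): swap arr[3] and arr[6], array becomes [14, 3, 3, 7, 28, 16, 22]
i ends at 4, j ends at 3: the pointers have crossed (j < i), so scanning stops.

Swap pivot arr[0] with arr[3] to place pivot at position 3: [7, 3, 3, 14, 28, 16, 22]
Pivot position: 3

After partitioning with pivot 14, the array becomes [7, 3, 3, 14, 28, 16, 22]. The pivot is placed at index 3. All elements to the left of the pivot are <= 14, and all elements to the right are > 14.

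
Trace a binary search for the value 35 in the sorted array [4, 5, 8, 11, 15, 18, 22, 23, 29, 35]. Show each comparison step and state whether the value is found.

Binary search for 35 in [4, 5, 8, 11, 15, 18, 22, 23, 29, 35]:

lo=0, hi=9, mid=4, arr[mid]=15 -> 15 < 35, search right half
lo=5, hi=9, mid=7, arr[mid]=23 -> 23 < 35, search right half
lo=8, hi=9, mid=8, arr[mid]=29 -> 29 < 35, search right half
lo=9, hi=9, mid=9, arr[mid]=35 -> Found target at index 9!

Binary search finds 35 at index 9 after 4 comparisons. The search repeatedly halves the search space by comparing with the middle element.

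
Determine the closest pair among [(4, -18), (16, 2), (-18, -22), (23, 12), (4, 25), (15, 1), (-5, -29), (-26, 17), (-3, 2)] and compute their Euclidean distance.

Computing all pairwise distances among 9 points:

d((4, -18), (16, 2)) = 23.3238
d((4, -18), (-18, -22)) = 22.3607
d((4, -18), (23, 12)) = 35.5106
d((4, -18), (4, 25)) = 43.0
d((4, -18), (15, 1)) = 21.9545
d((4, -18), (-5, -29)) = 14.2127
d((4, -18), (-26, 17)) = 46.0977
d((4, -18), (-3, 2)) = 21.1896
d((16, 2), (-18, -22)) = 41.6173
d((16, 2), (23, 12)) = 12.2066
d((16, 2), (4, 25)) = 25.9422
d((16, 2), (15, 1)) = 1.4142 <-- minimum
d((16, 2), (-5, -29)) = 37.4433
d((16, 2), (-26, 17)) = 44.5982
d((16, 2), (-3, 2)) = 19.0
d((-18, -22), (23, 12)) = 53.2635
d((-18, -22), (4, 25)) = 51.8941
d((-18, -22), (15, 1)) = 40.2244
d((-18, -22), (-5, -29)) = 14.7648
d((-18, -22), (-26, 17)) = 39.8121
d((-18, -22), (-3, 2)) = 28.3019
d((23, 12), (4, 25)) = 23.0217
d((23, 12), (15, 1)) = 13.6015
d((23, 12), (-5, -29)) = 49.6488
d((23, 12), (-26, 17)) = 49.2544
d((23, 12), (-3, 2)) = 27.8568
d((4, 25), (15, 1)) = 26.4008
d((4, 25), (-5, -29)) = 54.7449
d((4, 25), (-26, 17)) = 31.0483
d((4, 25), (-3, 2)) = 24.0416
d((15, 1), (-5, -29)) = 36.0555
d((15, 1), (-26, 17)) = 44.0114
d((15, 1), (-3, 2)) = 18.0278
d((-5, -29), (-26, 17)) = 50.5668
d((-5, -29), (-3, 2)) = 31.0644
d((-26, 17), (-3, 2)) = 27.4591

Closest pair: (16, 2) and (15, 1) with distance 1.4142

The closest pair is (16, 2) and (15, 1) with Euclidean distance 1.4142. For 9 points, brute-force pairwise comparison is shown above. For large n, the divide-and-conquer algorithm (sort by x, recurse on halves, check the dividing strip) achieves O(n log n).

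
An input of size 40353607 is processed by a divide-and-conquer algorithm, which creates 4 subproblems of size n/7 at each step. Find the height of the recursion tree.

For divide and conquer with division factor 7:

Problem sizes at each level:
Level 0: 40353607
Level 1: 5764801
Level 2: 823543
Level 3: 117649
Level 4: 16807
Level 5: 2401
Level 6: 343
Level 7: 49
Level 8: 7
Level 9: 1

The root is level 0 and the size-1 base case is level 9 (the tree spans levels 0 through 9, i.e. 10 levels counting the root), so the depth is the number of divisions: log_7(40353607) = 9

The recursion tree depth is log_7(40353607) = 9. At each level, the problem size is divided by 7, so it takes 9 divisions to reduce to a base case of size 1. The algorithm makes 4 recursive calls at each level.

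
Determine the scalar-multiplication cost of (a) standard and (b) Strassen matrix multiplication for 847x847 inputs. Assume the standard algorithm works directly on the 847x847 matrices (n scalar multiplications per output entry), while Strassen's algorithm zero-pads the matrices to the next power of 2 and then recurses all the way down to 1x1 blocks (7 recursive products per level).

Matrix multiplication for 847x847 matrices:

Strassen's algorithm requires power-of-2 dimensions. Pad 847x847 to 1024x1024 (next power of 2).

Standard algorithm: 847^3 = 607645423 multiplications
Strassen's algorithm: 7^(log2(1024)) = 7^10 = 282475249 multiplications
Savings: 607645423 - 282475249 = 325170174 multiplications

Standard: 607645423 multiplications (847^3). Strassen: 282475249 multiplications (7^10, after padding to 1024x1024). Strassen reduces 8 recursive multiplications to 7 at each level.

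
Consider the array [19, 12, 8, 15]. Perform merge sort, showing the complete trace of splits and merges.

Merge sort trace:

Split: [19, 12, 8, 15] -> [19, 12] and [8, 15]
  Split: [19, 12] -> [19] and [12]
  Merge: [19] + [12] -> [12, 19]
  Split: [8, 15] -> [8] and [15]
  Merge: [8] + [15] -> [8, 15]
Merge: [12, 19] + [8, 15] -> [8, 12, 15, 19]

Final sorted array: [8, 12, 15, 19]

The merge sort proceeds by recursively splitting the array and merging sorted halves.
After all merges, the sorted array is [8, 12, 15, 19].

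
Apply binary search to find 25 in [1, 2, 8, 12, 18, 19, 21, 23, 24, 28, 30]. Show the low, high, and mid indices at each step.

Binary search for 25 in [1, 2, 8, 12, 18, 19, 21, 23, 24, 28, 30]:

lo=0, hi=10, mid=5, arr[mid]=19 -> 19 < 25, search right half
lo=6, hi=10, mid=8, arr[mid]=24 -> 24 < 25, search right half
lo=9, hi=10, mid=9, arr[mid]=28 -> 28 > 25, search left half
lo=9 > hi=8, target 25 not found

Binary search determines that 25 is not in the array after 3 comparisons. The search space was exhausted without finding the target.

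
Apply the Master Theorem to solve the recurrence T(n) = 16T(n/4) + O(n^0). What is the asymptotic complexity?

Master Theorem for T(n) = 16T(n/4) + O(n^0):

a = 16, b = 4, c = 0
log_b(a) = log_4(16) = 2.0000

Case 1: c = 0 < log_4(16) = 2.0000
T(n) = O(n^(log_4 16)) = O(n^2)

For T(n) = 16T(n/4) + O(n^0): log_4(16) = 2.0000. This is Case 1 of the Master Theorem (c < log_b(a), work dominated by leaves), giving O(n^2).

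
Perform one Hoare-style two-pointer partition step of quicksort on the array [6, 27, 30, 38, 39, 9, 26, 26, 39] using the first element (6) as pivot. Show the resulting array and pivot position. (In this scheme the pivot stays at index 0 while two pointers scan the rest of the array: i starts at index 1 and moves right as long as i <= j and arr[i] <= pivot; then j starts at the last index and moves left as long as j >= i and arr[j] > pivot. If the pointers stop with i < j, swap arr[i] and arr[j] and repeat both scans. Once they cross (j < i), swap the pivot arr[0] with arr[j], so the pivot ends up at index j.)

Hoare-style two-pointer partition with pivot = 6:

Initial array: [6, 27, 30, 38, 39, 9, 26, 26, 39]

Pointers start at i = 1, j = 8.
i ends at 1, j ends at 0: the pointers have crossed (j < i), so scanning stops.

j = 0, so swapping arr[0] with arr[j] leaves the pivot at position 0: [6, 27, 30, 38, 39, 9, 26, 26, 39]
Pivot position: 0

After partitioning with pivot 6, the array becomes [6, 27, 30, 38, 39, 9, 26, 26, 39]. The pivot is placed at index 0. All elements to the left of the pivot are <= 6, and all elements to the right are > 6.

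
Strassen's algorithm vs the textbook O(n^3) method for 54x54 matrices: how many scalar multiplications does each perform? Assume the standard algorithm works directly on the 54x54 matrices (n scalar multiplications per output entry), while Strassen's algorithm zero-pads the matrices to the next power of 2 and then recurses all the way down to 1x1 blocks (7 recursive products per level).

Matrix multiplication for 54x54 matrices:

Strassen's algorithm requires power-of-2 dimensions. Pad 54x54 to 64x64 (next power of 2).

Standard algorithm: 54^3 = 157464 multiplications
Strassen's algorithm: 7^(log2(64)) = 7^6 = 117649 multiplications
Savings: 157464 - 117649 = 39815 multiplications

Standard: 157464 multiplications (54^3). Strassen: 117649 multiplications (7^6, after padding to 64x64). Strassen reduces 8 recursive multiplications to 7 at each level.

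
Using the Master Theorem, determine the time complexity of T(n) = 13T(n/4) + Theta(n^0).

Master Theorem for T(n) = 13T(n/4) + O(n^0):

a = 13, b = 4, c = 0
log_b(a) = log_4(13) = 1.8502

Case 1: c = 0 < log_4(13) = 1.8502
T(n) = O(n^(log_4 13))

For T(n) = 13T(n/4) + O(n^0): log_4(13) = 1.8502. This is Case 1 of the Master Theorem (c < log_b(a), work dominated by leaves), giving O(n^(log_4 13)).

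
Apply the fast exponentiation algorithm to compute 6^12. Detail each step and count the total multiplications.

Computing 6^12 by squaring (build up from 6^1; each line after the first costs one multiplication):

6^1 = 6
6^2 = (6^1)^2 = 6^2 = 36
6^3 = 6 * 6^2 = 6 * 36 = 216
6^6 = (6^3)^2 = 216^2 = 46656
6^12 = (6^6)^2 = 46656^2 = 2176782336

Result: 2176782336
Multiplications needed: 4 (4 lines after 6^1)

6^12 = 2176782336. Using exponentiation by squaring, this requires 4 multiplications. The key idea: if the exponent is even, square the half-power; if odd, multiply by the base once.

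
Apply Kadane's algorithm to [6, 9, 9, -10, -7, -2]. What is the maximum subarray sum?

Using Kadane's algorithm on [6, 9, 9, -10, -7, -2]:

Scanning through the array:
Position 1 (value 9): max_ending_here = 15, max_so_far = 15
Position 2 (value 9): max_ending_here = 24, max_so_far = 24
Position 3 (value -10): max_ending_here = 14, max_so_far = 24
Position 4 (value -7): max_ending_here = 7, max_so_far = 24
Position 5 (value -2): max_ending_here = 5, max_so_far = 24

Maximum subarray: [6, 9, 9]
Maximum sum: 24

The maximum subarray is [6, 9, 9] with sum 24. This subarray runs from index 0 to index 2.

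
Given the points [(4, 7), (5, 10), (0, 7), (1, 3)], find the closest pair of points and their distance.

Computing all pairwise distances among 4 points:

d((4, 7), (5, 10)) = 3.1623 <-- minimum
d((4, 7), (0, 7)) = 4.0
d((4, 7), (1, 3)) = 5.0
d((5, 10), (0, 7)) = 5.831
d((5, 10), (1, 3)) = 8.0623
d((0, 7), (1, 3)) = 4.1231

Closest pair: (4, 7) and (5, 10) with distance 3.1623

The closest pair is (4, 7) and (5, 10) with Euclidean distance 3.1623. For 4 points, brute-force pairwise comparison is shown above. For large n, the divide-and-conquer algorithm (sort by x, recurse on halves, check the dividing strip) achieves O(n log n).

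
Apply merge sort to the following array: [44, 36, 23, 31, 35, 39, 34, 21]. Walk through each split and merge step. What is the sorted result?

Merge sort trace:

Split: [44, 36, 23, 31, 35, 39, 34, 21] -> [44, 36, 23, 31] and [35, 39, 34, 21]
  Split: [44, 36, 23, 31] -> [44, 36] and [23, 31]
    Split: [44, 36] -> [44] and [36]
    Merge: [44] + [36] -> [36, 44]
    Split: [23, 31] -> [23] and [31]
    Merge: [23] + [31] -> [23, 31]
  Merge: [36, 44] + [23, 31] -> [23, 31, 36, 44]
  Split: [35, 39, 34, 21] -> [35, 39] and [34, 21]
    Split: [35, 39] -> [35] and [39]
    Merge: [35] + [39] -> [35, 39]
    Split: [34, 21] -> [34] and [21]
    Merge: [34] + [21] -> [21, 34]
  Merge: [35, 39] + [21, 34] -> [21, 34, 35, 39]
Merge: [23, 31, 36, 44] + [21, 34, 35, 39] -> [21, 23, 31, 34, 35, 36, 39, 44]

Final sorted array: [21, 23, 31, 34, 35, 36, 39, 44]

The merge sort proceeds by recursively splitting the array and merging sorted halves.
After all merges, the sorted array is [21, 23, 31, 34, 35, 36, 39, 44].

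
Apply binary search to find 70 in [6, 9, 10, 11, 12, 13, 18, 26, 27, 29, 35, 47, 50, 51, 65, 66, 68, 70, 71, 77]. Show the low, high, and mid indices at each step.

Binary search for 70 in [6, 9, 10, 11, 12, 13, 18, 26, 27, 29, 35, 47, 50, 51, 65, 66, 68, 70, 71, 77]:

lo=0, hi=19, mid=9, arr[mid]=29 -> 29 < 70, search right half
lo=10, hi=19, mid=14, arr[mid]=65 -> 65 < 70, search right half
lo=15, hi=19, mid=17, arr[mid]=70 -> Found target at index 17!

Binary search finds 70 at index 17 after 3 comparisons. The search repeatedly halves the search space by comparing with the middle element.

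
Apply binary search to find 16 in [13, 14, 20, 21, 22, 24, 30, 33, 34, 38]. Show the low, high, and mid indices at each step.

Binary search for 16 in [13, 14, 20, 21, 22, 24, 30, 33, 34, 38]:

lo=0, hi=9, mid=4, arr[mid]=22 -> 22 > 16, search left half
lo=0, hi=3, mid=1, arr[mid]=14 -> 14 < 16, search right half
lo=2, hi=3, mid=2, arr[mid]=20 -> 20 > 16, search left half
lo=2 > hi=1, target 16 not found

Binary search determines that 16 is not in the array after 3 comparisons. The search space was exhausted without finding the target.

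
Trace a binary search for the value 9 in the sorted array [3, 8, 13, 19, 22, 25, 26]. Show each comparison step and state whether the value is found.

Binary search for 9 in [3, 8, 13, 19, 22, 25, 26]:

lo=0, hi=6, mid=3, arr[mid]=19 -> 19 > 9, search left half
lo=0, hi=2, mid=1, arr[mid]=8 -> 8 < 9, search right half
lo=2, hi=2, mid=2, arr[mid]=13 -> 13 > 9, search left half
lo=2 > hi=1, target 9 not found

Binary search determines that 9 is not in the array after 3 comparisons. The search space was exhausted without finding the target.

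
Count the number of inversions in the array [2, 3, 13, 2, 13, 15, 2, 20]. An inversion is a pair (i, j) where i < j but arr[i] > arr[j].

Finding inversions in [2, 3, 13, 2, 13, 15, 2, 20]:

(1, 3): arr[1]=3 > arr[3]=2
(1, 6): arr[1]=3 > arr[6]=2
(2, 3): arr[2]=13 > arr[3]=2
(2, 6): arr[2]=13 > arr[6]=2
(4, 6): arr[4]=13 > arr[6]=2
(5, 6): arr[5]=15 > arr[6]=2

Total inversions: 6

The array has 6 inversion(s): (1,3), (1,6), (2,3), (2,6), (4,6), (5,6). Each pair (i,j) satisfies i < j and arr[i] > arr[j].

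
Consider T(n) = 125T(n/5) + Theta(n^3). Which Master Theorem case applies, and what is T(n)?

Master Theorem for T(n) = 125T(n/5) + O(n^3):

a = 125, b = 5, c = 3
log_b(a) = log_5(125) = 3.0000

Case 2: c = 3 = log_5(125) = 3.0000
T(n) = O(n^3 log n) = O(n^3 log n)

For T(n) = 125T(n/5) + O(n^3): log_5(125) = 3.0000. This is Case 2 of the Master Theorem (c = log_b(a), equal work at all levels), giving O(n^3 log n).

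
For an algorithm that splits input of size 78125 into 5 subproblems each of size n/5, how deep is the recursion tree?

For divide and conquer with division factor 5:

Problem sizes at each level:
Level 0: 78125
Level 1: 15625
Level 2: 3125
Level 3: 625
Level 4: 125
Level 5: 25
Level 6: 5
Level 7: 1

The root is level 0 and the size-1 base case is level 7 (the tree spans levels 0 through 7, i.e. 8 levels counting the root), so the depth is the number of divisions: log_5(78125) = 7

The recursion tree depth is log_5(78125) = 7. At each level, the problem size is divided by 5, so it takes 7 divisions to reduce to a base case of size 1. The algorithm makes 5 recursive calls at each level.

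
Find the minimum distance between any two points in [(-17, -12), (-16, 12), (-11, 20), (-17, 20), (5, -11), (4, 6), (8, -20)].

Computing all pairwise distances among 7 points:

d((-17, -12), (-16, 12)) = 24.0208
d((-17, -12), (-11, 20)) = 32.5576
d((-17, -12), (-17, 20)) = 32.0
d((-17, -12), (5, -11)) = 22.0227
d((-17, -12), (4, 6)) = 27.6586
d((-17, -12), (8, -20)) = 26.2488
d((-16, 12), (-11, 20)) = 9.434
d((-16, 12), (-17, 20)) = 8.0623
d((-16, 12), (5, -11)) = 31.1448
d((-16, 12), (4, 6)) = 20.8806
d((-16, 12), (8, -20)) = 40.0
d((-11, 20), (-17, 20)) = 6.0 <-- minimum
d((-11, 20), (5, -11)) = 34.8855
d((-11, 20), (4, 6)) = 20.5183
d((-11, 20), (8, -20)) = 44.2832
d((-17, 20), (5, -11)) = 38.0132
d((-17, 20), (4, 6)) = 25.2389
d((-17, 20), (8, -20)) = 47.1699
d((5, -11), (4, 6)) = 17.0294
d((5, -11), (8, -20)) = 9.4868
d((4, 6), (8, -20)) = 26.3059

Closest pair: (-11, 20) and (-17, 20) with distance 6.0

The closest pair is (-11, 20) and (-17, 20) with Euclidean distance 6.0. For 7 points, brute-force pairwise comparison is shown above. For large n, the divide-and-conquer algorithm (sort by x, recurse on halves, check the dividing strip) achieves O(n log n).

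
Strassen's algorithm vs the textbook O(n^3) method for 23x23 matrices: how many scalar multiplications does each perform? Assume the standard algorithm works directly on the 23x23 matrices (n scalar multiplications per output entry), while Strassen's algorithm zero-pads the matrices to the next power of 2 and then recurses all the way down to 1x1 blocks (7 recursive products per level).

Matrix multiplication for 23x23 matrices:

Strassen's algorithm requires power-of-2 dimensions. Pad 23x23 to 32x32 (next power of 2).

Standard algorithm: 23^3 = 12167 multiplications
Strassen's algorithm: 7^(log2(32)) = 7^5 = 16807 multiplications
Difference: 12167 - 16807 = -4640 (Strassen uses MORE here due to padding overhead — for small or just-over-power-of-2 n, padding can outweigh the per-level savings)

Standard: 12167 multiplications (23^3). Strassen: 16807 multiplications (7^5, after padding to 32x32). Strassen reduces 8 recursive multiplications to 7 at each level.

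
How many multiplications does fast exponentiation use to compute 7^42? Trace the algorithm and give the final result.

Computing 7^42 by squaring (build up from 7^1; each line after the first costs one multiplication):

7^1 = 7
7^2 = (7^1)^2 = 7^2 = 49
7^4 = (7^2)^2 = 49^2 = 2401
7^5 = 7 * 7^4 = 7 * 2401 = 16807
7^10 = (7^5)^2 = 16807^2 = 282475249
7^20 = (7^10)^2 = 282475249^2 = 79792266297612001
7^21 = 7 * 7^20 = 7 * 79792266297612001 = 558545864083284007
7^42 = (7^21)^2 = 558545864083284007^2 = 311973482284542371301330321821976049

Result: 311973482284542371301330321821976049
Multiplications needed: 7 (7 lines after 7^1)

7^42 = 311973482284542371301330321821976049. Using exponentiation by squaring, this requires 7 multiplications. The key idea: if the exponent is even, square the half-power; if odd, multiply by the base once.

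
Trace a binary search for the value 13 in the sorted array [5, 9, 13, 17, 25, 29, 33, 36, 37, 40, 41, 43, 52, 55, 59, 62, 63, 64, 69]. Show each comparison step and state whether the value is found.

Binary search for 13 in [5, 9, 13, 17, 25, 29, 33, 36, 37, 40, 41, 43, 52, 55, 59, 62, 63, 64, 69]:

lo=0, hi=18, mid=9, arr[mid]=40 -> 40 > 13, search left half
lo=0, hi=8, mid=4, arr[mid]=25 -> 25 > 13, search left half
lo=0, hi=3, mid=1, arr[mid]=9 -> 9 < 13, search right half
lo=2, hi=3, mid=2, arr[mid]=13 -> Found target at index 2!

Binary search finds 13 at index 2 after 4 comparisons. The search repeatedly halves the search space by comparing with the middle element.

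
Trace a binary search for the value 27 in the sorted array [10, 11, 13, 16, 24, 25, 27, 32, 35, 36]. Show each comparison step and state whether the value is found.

Binary search for 27 in [10, 11, 13, 16, 24, 25, 27, 32, 35, 36]:

lo=0, hi=9, mid=4, arr[mid]=24 -> 24 < 27, search right half
lo=5, hi=9, mid=7, arr[mid]=32 -> 32 > 27, search left half
lo=5, hi=6, mid=5, arr[mid]=25 -> 25 < 27, search right half
lo=6, hi=6, mid=6, arr[mid]=27 -> Found target at index 6!

Binary search finds 27 at index 6 after 4 comparisons. The search repeatedly halves the search space by comparing with the middle element.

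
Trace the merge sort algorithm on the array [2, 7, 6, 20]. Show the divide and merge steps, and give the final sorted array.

Merge sort trace:

Split: [2, 7, 6, 20] -> [2, 7] and [6, 20]
  Split: [2, 7] -> [2] and [7]
  Merge: [2] + [7] -> [2, 7]
  Split: [6, 20] -> [6] and [20]
  Merge: [6] + [20] -> [6, 20]
Merge: [2, 7] + [6, 20] -> [2, 6, 7, 20]

Final sorted array: [2, 6, 7, 20]

The merge sort proceeds by recursively splitting the array and merging sorted halves.
After all merges, the sorted array is [2, 6, 7, 20].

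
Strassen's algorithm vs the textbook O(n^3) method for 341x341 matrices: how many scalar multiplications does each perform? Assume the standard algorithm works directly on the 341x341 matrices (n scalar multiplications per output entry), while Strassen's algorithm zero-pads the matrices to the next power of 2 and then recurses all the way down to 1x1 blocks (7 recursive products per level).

Matrix multiplication for 341x341 matrices:

Strassen's algorithm requires power-of-2 dimensions. Pad 341x341 to 512x512 (next power of 2).

Standard algorithm: 341^3 = 39651821 multiplications
Strassen's algorithm: 7^(log2(512)) = 7^9 = 40353607 multiplications
Difference: 39651821 - 40353607 = -701786 (Strassen uses MORE here due to padding overhead — for small or just-over-power-of-2 n, padding can outweigh the per-level savings)

Standard: 39651821 multiplications (341^3). Strassen: 40353607 multiplications (7^9, after padding to 512x512). Strassen reduces 8 recursive multiplications to 7 at each level.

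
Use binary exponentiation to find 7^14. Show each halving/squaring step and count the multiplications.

Computing 7^14 by squaring (build up from 7^1; each line after the first costs one multiplication):

7^1 = 7
7^2 = (7^1)^2 = 7^2 = 49
7^3 = 7 * 7^2 = 7 * 49 = 343
7^6 = (7^3)^2 = 343^2 = 117649
7^7 = 7 * 7^6 = 7 * 117649 = 823543
7^14 = (7^7)^2 = 823543^2 = 678223072849

Result: 678223072849
Multiplications needed: 5 (5 lines after 7^1)

7^14 = 678223072849. Using exponentiation by squaring, this requires 5 multiplications. The key idea: if the exponent is even, square the half-power; if odd, multiply by the base once.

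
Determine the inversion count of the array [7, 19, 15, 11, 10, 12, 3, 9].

Finding inversions in [7, 19, 15, 11, 10, 12, 3, 9]:

(0, 6): arr[0]=7 > arr[6]=3
(1, 2): arr[1]=19 > arr[2]=15
(1, 3): arr[1]=19 > arr[3]=11
(1, 4): arr[1]=19 > arr[4]=10
(1, 5): arr[1]=19 > arr[5]=12
(1, 6): arr[1]=19 > arr[6]=3
(1, 7): arr[1]=19 > arr[7]=9
(2, 3): arr[2]=15 > arr[3]=11
(2, 4): arr[2]=15 > arr[4]=10
(2, 5): arr[2]=15 > arr[5]=12
(2, 6): arr[2]=15 > arr[6]=3
(2, 7): arr[2]=15 > arr[7]=9
(3, 4): arr[3]=11 > arr[4]=10
(3, 6): arr[3]=11 > arr[6]=3
(3, 7): arr[3]=11 > arr[7]=9
(4, 6): arr[4]=10 > arr[6]=3
(4, 7): arr[4]=10 > arr[7]=9
(5, 6): arr[5]=12 > arr[6]=3
(5, 7): arr[5]=12 > arr[7]=9

Total inversions: 19

The array has 19 inversion(s): (0,6), (1,2), (1,3), (1,4), (1,5), (1,6), (1,7), (2,3), (2,4), (2,5), (2,6), (2,7), (3,4), (3,6), (3,7), (4,6), (4,7), (5,6), (5,7). Each pair (i,j) satisfies i < j and arr[i] > arr[j].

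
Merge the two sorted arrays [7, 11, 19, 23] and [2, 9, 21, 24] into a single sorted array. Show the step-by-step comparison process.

Merging process:

Compare 7 vs 2: take 2 from right. Merged: [2]
Compare 7 vs 9: take 7 from left. Merged: [2, 7]
Compare 11 vs 9: take 9 from right. Merged: [2, 7, 9]
Compare 11 vs 21: take 11 from left. Merged: [2, 7, 9, 11]
Compare 19 vs 21: take 19 from left. Merged: [2, 7, 9, 11, 19]
Compare 23 vs 21: take 21 from right. Merged: [2, 7, 9, 11, 19, 21]
Compare 23 vs 24: take 23 from left. Merged: [2, 7, 9, 11, 19, 21, 23]
Append remaining from right: [24]. Merged: [2, 7, 9, 11, 19, 21, 23, 24]

Final merged array: [2, 7, 9, 11, 19, 21, 23, 24]
Total comparisons: 7

The merged array is [2, 7, 9, 11, 19, 21, 23, 24], requiring 7 comparisons. The merge step runs in O(n) time where n is the total number of elements.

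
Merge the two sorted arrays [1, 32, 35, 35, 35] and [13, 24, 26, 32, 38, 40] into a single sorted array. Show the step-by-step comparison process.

Merging process:

Compare 1 vs 13: take 1 from left. Merged: [1]
Compare 32 vs 13: take 13 from right. Merged: [1, 13]
Compare 32 vs 24: take 24 from right. Merged: [1, 13, 24]
Compare 32 vs 26: take 26 from right. Merged: [1, 13, 24, 26]
Compare 32 vs 32: take 32 from left. Merged: [1, 13, 24, 26, 32]
Compare 35 vs 32: take 32 from right. Merged: [1, 13, 24, 26, 32, 32]
Compare 35 vs 38: take 35 from left. Merged: [1, 13, 24, 26, 32, 32, 35]
Compare 35 vs 38: take 35 from left. Merged: [1, 13, 24, 26, 32, 32, 35, 35]
Compare 35 vs 38: take 35 from left. Merged: [1, 13, 24, 26, 32, 32, 35, 35, 35]
Append remaining from right: [38, 40]. Merged: [1, 13, 24, 26, 32, 32, 35, 35, 35, 38, 40]

Final merged array: [1, 13, 24, 26, 32, 32, 35, 35, 35, 38, 40]
Total comparisons: 9

The merged array is [1, 13, 24, 26, 32, 32, 35, 35, 35, 38, 40], requiring 9 comparisons. The merge step runs in O(n) time where n is the total number of elements.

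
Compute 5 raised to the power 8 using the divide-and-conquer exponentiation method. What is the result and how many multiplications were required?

Computing 5^8 by squaring (build up from 5^1; each line after the first costs one multiplication):

5^1 = 5
5^2 = (5^1)^2 = 5^2 = 25
5^4 = (5^2)^2 = 25^2 = 625
5^8 = (5^4)^2 = 625^2 = 390625

Result: 390625
Multiplications needed: 3 (3 lines after 5^1)

5^8 = 390625. Using exponentiation by squaring, this requires 3 multiplications. The key idea: if the exponent is even, square the half-power; if odd, multiply by the base once.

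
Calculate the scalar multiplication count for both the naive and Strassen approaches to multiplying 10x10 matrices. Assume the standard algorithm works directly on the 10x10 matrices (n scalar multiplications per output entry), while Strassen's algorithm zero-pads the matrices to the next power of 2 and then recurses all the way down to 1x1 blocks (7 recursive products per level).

Matrix multiplication for 10x10 matrices:

Strassen's algorithm requires power-of-2 dimensions. Pad 10x10 to 16x16 (next power of 2).

Standard algorithm: 10^3 = 1000 multiplications
Strassen's algorithm: 7^(log2(16)) = 7^4 = 2401 multiplications
Difference: 1000 - 2401 = -1401 (Strassen uses MORE here due to padding overhead — for small or just-over-power-of-2 n, padding can outweigh the per-level savings)

Standard: 1000 multiplications (10^3). Strassen: 2401 multiplications (7^4, after padding to 16x16). Strassen reduces 8 recursive multiplications to 7 at each level.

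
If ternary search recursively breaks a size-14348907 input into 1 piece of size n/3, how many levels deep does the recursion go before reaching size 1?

For divide and conquer with division factor 3:

Problem sizes at each level:
Level 0: 14348907
Level 1: 4782969
Level 2: 1594323
Level 3: 531441
Level 4: 177147
Level 5: 59049
Level 6: 19683
Level 7: 6561
Level 8: 2187
Level 9: 729
Level 10: 243
Level 11: 81
Level 12: 27
Level 13: 9
Level 14: 3
Level 15: 1

The root is level 0 and the size-1 base case is level 15 (the tree spans levels 0 through 15, i.e. 16 levels counting the root), so the depth is the number of divisions: log_3(14348907) = 15

The recursion tree depth is log_3(14348907) = 15. At each level, the problem size is divided by 3, so it takes 15 divisions to reduce to a base case of size 1. The algorithm makes 1 recursive call at each level.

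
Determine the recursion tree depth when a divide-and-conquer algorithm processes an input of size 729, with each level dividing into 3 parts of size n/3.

For divide and conquer with division factor 3:

Problem sizes at each level:
Level 0: 729
Level 1: 243
Level 2: 81
Level 3: 27
Level 4: 9
Level 5: 3
Level 6: 1

The root is level 0 and the size-1 base case is level 6 (the tree spans levels 0 through 6, i.e. 7 levels counting the root), so the depth is the number of divisions: log_3(729) = 6

The recursion tree depth is log_3(729) = 6. At each level, the problem size is divided by 3, so it takes 6 divisions to reduce to a base case of size 1. The algorithm makes 3 recursive calls at each level.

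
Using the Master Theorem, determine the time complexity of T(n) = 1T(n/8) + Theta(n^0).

Master Theorem for T(n) = 1T(n/8) + O(n^0):

a = 1, b = 8, c = 0
log_b(a) = log_8(1) = 0.0000

Case 2: c = 0 = log_8(1) = 0.0000
T(n) = O(n^0 log n) = O(log n)

For T(n) = 1T(n/8) + O(n^0): log_8(1) = 0.0000. This is Case 2 of the Master Theorem (c = log_b(a), equal work at all levels), giving O(log n).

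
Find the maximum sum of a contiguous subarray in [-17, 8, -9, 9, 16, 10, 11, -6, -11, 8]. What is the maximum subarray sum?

Using Kadane's algorithm on [-17, 8, -9, 9, 16, 10, 11, -6, -11, 8]:

Scanning through the array:
Position 1 (value 8): max_ending_here = 8, max_so_far = 8
Position 2 (value -9): max_ending_here = -1, max_so_far = 8
Position 3 (value 9): max_ending_here = 9, max_so_far = 9
Position 4 (value 16): max_ending_here = 25, max_so_far = 25
Position 5 (value 10): max_ending_here = 35, max_so_far = 35
Position 6 (value 11): max_ending_here = 46, max_so_far = 46
Position 7 (value -6): max_ending_here = 40, max_so_far = 46
Position 8 (value -11): max_ending_here = 29, max_so_far = 46
Position 9 (value 8): max_ending_here = 37, max_so_far = 46

Maximum subarray: [9, 16, 10, 11]
Maximum sum: 46

The maximum subarray is [9, 16, 10, 11] with sum 46. This subarray runs from index 3 to index 6.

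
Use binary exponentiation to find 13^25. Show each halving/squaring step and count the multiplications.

Computing 13^25 by squaring (build up from 13^1; each line after the first costs one multiplication):

13^1 = 13
13^2 = (13^1)^2 = 13^2 = 169
13^3 = 13 * 13^2 = 13 * 169 = 2197
13^6 = (13^3)^2 = 2197^2 = 4826809
13^12 = (13^6)^2 = 4826809^2 = 23298085122481
13^24 = (13^12)^2 = 23298085122481^2 = 542800770374370512771595361
13^25 = 13 * 13^24 = 13 * 542800770374370512771595361 = 7056410014866816666030739693

Result: 7056410014866816666030739693
Multiplications needed: 6 (6 lines after 13^1)

13^25 = 7056410014866816666030739693. Using exponentiation by squaring, this requires 6 multiplications. The key idea: if the exponent is even, square the half-power; if odd, multiply by the base once.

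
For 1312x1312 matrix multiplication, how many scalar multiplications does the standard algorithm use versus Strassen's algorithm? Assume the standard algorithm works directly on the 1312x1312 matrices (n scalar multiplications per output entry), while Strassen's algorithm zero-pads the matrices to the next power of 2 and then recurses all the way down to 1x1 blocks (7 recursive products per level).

Matrix multiplication for 1312x1312 matrices:

Strassen's algorithm requires power-of-2 dimensions. Pad 1312x1312 to 2048x2048 (next power of 2).

Standard algorithm: 1312^3 = 2258403328 multiplications
Strassen's algorithm: 7^(log2(2048)) = 7^11 = 1977326743 multiplications
Savings: 2258403328 - 1977326743 = 281076585 multiplications

Standard: 2258403328 multiplications (1312^3). Strassen: 1977326743 multiplications (7^11, after padding to 2048x2048). Strassen reduces 8 recursive multiplications to 7 at each level.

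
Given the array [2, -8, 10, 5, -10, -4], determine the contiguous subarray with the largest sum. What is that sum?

Using Kadane's algorithm on [2, -8, 10, 5, -10, -4]:

Scanning through the array:
Position 1 (value -8): max_ending_here = -6, max_so_far = 2
Position 2 (value 10): max_ending_here = 10, max_so_far = 10
Position 3 (value 5): max_ending_here = 15, max_so_far = 15
Position 4 (value -10): max_ending_here = 5, max_so_far = 15
Position 5 (value -4): max_ending_here = 1, max_so_far = 15

Maximum subarray: [10, 5]
Maximum sum: 15

The maximum subarray is [10, 5] with sum 15. This subarray runs from index 2 to index 3.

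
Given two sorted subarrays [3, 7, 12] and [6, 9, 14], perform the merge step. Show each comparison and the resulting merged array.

Merging process:

Compare 3 vs 6: take 3 from left. Merged: [3]
Compare 7 vs 6: take 6 from right. Merged: [3, 6]
Compare 7 vs 9: take 7 from left. Merged: [3, 6, 7]
Compare 12 vs 9: take 9 from right. Merged: [3, 6, 7, 9]
Compare 12 vs 14: take 12 from left. Merged: [3, 6, 7, 9, 12]
Append remaining from right: [14]. Merged: [3, 6, 7, 9, 12, 14]

Final merged array: [3, 6, 7, 9, 12, 14]
Total comparisons: 5

The merged array is [3, 6, 7, 9, 12, 14], requiring 5 comparisons. The merge step runs in O(n) time where n is the total number of elements.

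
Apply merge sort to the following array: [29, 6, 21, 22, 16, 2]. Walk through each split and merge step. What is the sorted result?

Merge sort trace:

Split: [29, 6, 21, 22, 16, 2] -> [29, 6, 21] and [22, 16, 2]
  Split: [29, 6, 21] -> [29] and [6, 21]
    Split: [6, 21] -> [6] and [21]
    Merge: [6] + [21] -> [6, 21]
  Merge: [29] + [6, 21] -> [6, 21, 29]
  Split: [22, 16, 2] -> [22] and [16, 2]
    Split: [16, 2] -> [16] and [2]
    Merge: [16] + [2] -> [2, 16]
  Merge: [22] + [2, 16] -> [2, 16, 22]
Merge: [6, 21, 29] + [2, 16, 22] -> [2, 6, 16, 21, 22, 29]

Final sorted array: [2, 6, 16, 21, 22, 29]

The merge sort proceeds by recursively splitting the array and merging sorted halves.
After all merges, the sorted array is [2, 6, 16, 21, 22, 29].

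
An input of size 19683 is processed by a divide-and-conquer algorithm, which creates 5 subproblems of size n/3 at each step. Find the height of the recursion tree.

For divide and conquer with division factor 3:

Problem sizes at each level:
Level 0: 19683
Level 1: 6561
Level 2: 2187
Level 3: 729
Level 4: 243
Level 5: 81
Level 6: 27
Level 7: 9
Level 8: 3
Level 9: 1

The root is level 0 and the size-1 base case is level 9 (the tree spans levels 0 through 9, i.e. 10 levels counting the root), so the depth is the number of divisions: log_3(19683) = 9

The recursion tree depth is log_3(19683) = 9. At each level, the problem size is divided by 3, so it takes 9 divisions to reduce to a base case of size 1. The algorithm makes 5 recursive calls at each level.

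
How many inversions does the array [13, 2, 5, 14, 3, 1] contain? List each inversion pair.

Finding inversions in [13, 2, 5, 14, 3, 1]:

(0, 1): arr[0]=13 > arr[1]=2
(0, 2): arr[0]=13 > arr[2]=5
(0, 4): arr[0]=13 > arr[4]=3
(0, 5): arr[0]=13 > arr[5]=1
(1, 5): arr[1]=2 > arr[5]=1
(2, 4): arr[2]=5 > arr[4]=3
(2, 5): arr[2]=5 > arr[5]=1
(3, 4): arr[3]=14 > arr[4]=3
(3, 5): arr[3]=14 > arr[5]=1
(4, 5): arr[4]=3 > arr[5]=1

Total inversions: 10

The array has 10 inversion(s): (0,1), (0,2), (0,4), (0,5), (1,5), (2,4), (2,5), (3,4), (3,5), (4,5). Each pair (i,j) satisfies i < j and arr[i] > arr[j].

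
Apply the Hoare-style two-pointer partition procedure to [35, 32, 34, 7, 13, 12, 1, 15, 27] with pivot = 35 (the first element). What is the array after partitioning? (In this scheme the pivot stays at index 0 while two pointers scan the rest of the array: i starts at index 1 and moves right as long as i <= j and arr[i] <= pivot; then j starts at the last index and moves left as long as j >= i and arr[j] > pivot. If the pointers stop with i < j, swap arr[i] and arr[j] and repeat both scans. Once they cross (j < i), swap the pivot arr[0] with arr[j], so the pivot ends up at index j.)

Hoare-style two-pointer partition with pivot = 35:

Initial array: [35, 32, 34, 7, 13, 12, 1, 15, 27]

Pointers start at i = 1, j = 8.
i ends at 9, j ends at 8: the pointers have crossed (j < i), so scanning stops.

Swap pivot arr[0] with arr[8] to place pivot at position 8: [27, 32, 34, 7, 13, 12, 1, 15, 35]
Pivot position: 8

After partitioning with pivot 35, the array becomes [27, 32, 34, 7, 13, 12, 1, 15, 35]. The pivot is placed at index 8. All elements to the left of the pivot are <= 35, and all elements to the right are > 35.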